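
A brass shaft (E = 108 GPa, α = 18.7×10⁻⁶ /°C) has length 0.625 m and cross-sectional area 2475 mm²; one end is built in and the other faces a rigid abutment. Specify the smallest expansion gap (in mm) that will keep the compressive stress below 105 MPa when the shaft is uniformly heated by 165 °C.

g ≈ 1.32 mm

Free expansion if unrestrained: δ_free = αΔT L = 18.7×10⁻⁶ × 165 × 625 = 1.928 mm.
A stress of 105 MPa corresponds to the wall pushing the shaft back by σL/E = 105×625/(108×10³) = 0.6076 mm.
The gap must absorb the remainder: g_min = 1.928 − 0.6076 = 1.321 mm.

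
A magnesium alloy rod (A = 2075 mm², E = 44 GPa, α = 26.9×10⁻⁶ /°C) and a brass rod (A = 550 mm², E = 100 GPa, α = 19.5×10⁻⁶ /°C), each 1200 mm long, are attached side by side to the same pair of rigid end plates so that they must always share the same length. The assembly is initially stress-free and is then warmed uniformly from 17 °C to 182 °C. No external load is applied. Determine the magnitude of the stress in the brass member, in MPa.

σ ≈ 76.2 MPa (tensile)

The magnesium alloy has the larger α, so on heating it would change length more than the brass if both were free. The rigid plates force a common final length, so the magnesium alloy is put into compression and the brass into tension, with equal and opposite forces P (no external load).
Setting the final lengths equal and cancelling L: (α₁ − α₂)ΔT = P/(A₁E₁) + P/(A₂E₂).
|α₁ − α₂|·ΔT = 7.4×10⁻⁶ × 165 = 0.001221.
1/(A₁E₁) + 1/(A₂E₂) = 1/(2075×44×10³) + 1/(550×100×10³) = 2.913×10⁻⁸ N⁻¹.
P = 0.001221 / 2.913×10⁻⁸ = 41910 N = 41.91 kN.
σ_{brass} = P/A₂ = 41910/550 = 76.2 MPa, tensile.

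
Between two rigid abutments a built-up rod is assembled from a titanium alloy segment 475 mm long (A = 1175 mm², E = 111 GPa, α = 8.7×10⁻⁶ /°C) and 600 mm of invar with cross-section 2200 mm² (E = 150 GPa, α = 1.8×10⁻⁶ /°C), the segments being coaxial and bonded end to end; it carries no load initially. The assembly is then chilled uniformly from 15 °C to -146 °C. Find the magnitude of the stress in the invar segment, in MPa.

If the supports were absent, the total length change would be Σ αᵢΔT Lᵢ = 8.7×10⁻⁶×161×475 + 1.8×10⁻⁶×161×600 = 0.8392 mm.
Since the ends are fixed, an axial force P builds up, equal in every segment, with P · Σ Lᵢ/(AᵢEᵢ) = δ_free.
The series flexibility is Σ Lᵢ/(AᵢEᵢ) = 475/(1175×111×10³) + 600/(2200×150×10³) = 5.46×10⁻⁶ mm/N.
So P = 0.8392 / 5.46×10⁻⁶ = 153.7 kN, tensile.
σ_{invar} = P / A = 153700 / 2200 = 69.86 MPa.

σ ≈ 69.9 MPa (tensile)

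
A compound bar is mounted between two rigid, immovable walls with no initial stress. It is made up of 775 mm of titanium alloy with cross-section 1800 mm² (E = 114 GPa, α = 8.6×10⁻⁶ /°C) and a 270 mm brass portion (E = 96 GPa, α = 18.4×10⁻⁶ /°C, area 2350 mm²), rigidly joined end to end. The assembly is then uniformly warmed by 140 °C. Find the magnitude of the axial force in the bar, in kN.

Free thermal expansion of the whole bar: Σ αᵢΔT Lᵢ = 8.6×10⁻⁶×140×775 + 18.4×10⁻⁶×140×270 = 1.629 mm.
Since the ends are fixed, an axial force P builds up, equal in every segment, with P · Σ Lᵢ/(AᵢEᵢ) = δ_free.
Σ Lᵢ/(AᵢEᵢ) = 775/(1800×114×10³) + 270/(2350×96×10³) = 4.974×10⁻⁶ mm/N.
Hence P = δ_free / Σ(L/AE) = 1.629/4.974×10⁻⁶ = 327.5 kN (compressive).

P ≈ 327 kN (compressive)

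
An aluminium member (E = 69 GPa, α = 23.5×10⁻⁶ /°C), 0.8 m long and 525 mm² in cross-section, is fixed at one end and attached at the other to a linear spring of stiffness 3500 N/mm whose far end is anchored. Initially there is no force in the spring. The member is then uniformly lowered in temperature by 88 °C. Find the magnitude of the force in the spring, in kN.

P ≈ 5.37 kN

If the spring were absent the member would shorten by αΔT L = 23.5×10⁻⁶ × 88 × 800 = 1.654 mm.
With a force P in the spring, the elastic change of the member is PL/(AE) and that of the spring is P/k; compatibility requires their sum to equal δ_free.
P [ L/(AE) + 1/k ] = δ_free → P [ 800/(525×69×10³) + 1/(3500) ] = 1.654.
P = 1.654 / 0.0003078 = 5375 N.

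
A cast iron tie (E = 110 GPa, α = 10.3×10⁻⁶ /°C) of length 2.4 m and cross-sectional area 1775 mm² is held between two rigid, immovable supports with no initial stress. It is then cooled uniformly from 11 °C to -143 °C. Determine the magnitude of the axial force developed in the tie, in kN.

Full restraint means ε = 0, so the stress is σ = EαΔT = 110×10³ × 10.3×10⁻⁶ × 154 = 174.5 MPa.
Then P = σA = 174.5 × 1775 mm² = 309.7 kN, tensile.

P ≈ 310 kN (tensile)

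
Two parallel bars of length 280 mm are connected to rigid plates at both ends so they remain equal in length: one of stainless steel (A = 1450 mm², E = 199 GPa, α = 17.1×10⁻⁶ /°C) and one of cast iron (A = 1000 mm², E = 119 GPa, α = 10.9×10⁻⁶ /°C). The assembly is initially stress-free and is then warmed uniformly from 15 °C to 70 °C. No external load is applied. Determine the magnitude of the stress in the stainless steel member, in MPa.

The stainless steel has the larger α, so on heating it would change length more than the cast iron if both were free. The rigid plates force a common final length, so the stainless steel is put into compression and the cast iron into tension, with equal and opposite forces P (no external load).
Compatibility of the two members (thermal + elastic change equal): (α₁ − α₂)ΔT = P·[1/(A₁E₁) + 1/(A₂E₂)].
|α₁ − α₂|·ΔT = 6.2×10⁻⁶ × 55 = 0.000341.
1/(A₁E₁) + 1/(A₂E₂) = 1/(1450×199×10³) + 1/(1000×119×10³) = 1.187×10⁻⁸ N⁻¹.
So P = 0.000341 / 1.187×10⁻⁸ = 28.73 kN.
σ_{stainless steel} = P/A₁ = 28730/1450 = 19.81 MPa, compressive.

σ ≈ 19.8 MPa (compressive)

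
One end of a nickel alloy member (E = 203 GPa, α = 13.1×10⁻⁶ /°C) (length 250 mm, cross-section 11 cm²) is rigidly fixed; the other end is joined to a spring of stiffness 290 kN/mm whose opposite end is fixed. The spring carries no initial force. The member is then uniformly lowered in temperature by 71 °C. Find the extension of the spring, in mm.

The unrestrained thermal change is αΔT L = 13.1×10⁻⁶ × 71 × 250 = 0.2325 mm.
With a force P in the spring, the elastic change of the member is PL/(AE) and that of the spring is P/k; compatibility requires their sum to equal δ_free.
So P = δ_free / [L/(AE) + 1/k] = 0.2325 / [ 250/(1100×203×10³) + 1/(290×10³) ].
P = 0.2325 / 4.568×10⁻⁶ = 50900 N.
Spring extension = P/k = 50900/(290×10³) = 0.1755 mm.

δ ≈ 0.176 mm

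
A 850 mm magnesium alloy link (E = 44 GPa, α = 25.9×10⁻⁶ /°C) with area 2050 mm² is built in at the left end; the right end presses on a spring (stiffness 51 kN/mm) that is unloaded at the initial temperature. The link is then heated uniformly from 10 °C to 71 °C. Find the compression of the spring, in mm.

δ ≈ 0.907 mm

Free thermal expansion: δ_free = αΔT L = 25.9×10⁻⁶ × 61 × 850 = 1.343 mm.
Let P be the compressive force at the spring. The link shortens elastically by PL/(AE) and the spring compresses by P/k; together these equal δ_free.
So P = δ_free / [L/(AE) + 1/k] = 1.343 / [ 850/(2050×44×10³) + 1/(51×10³) ].
P = 1.343 / 2.903×10⁻⁵ = 46260 N.
Spring compression = P/k = 46260/(51×10³) = 0.907 mm.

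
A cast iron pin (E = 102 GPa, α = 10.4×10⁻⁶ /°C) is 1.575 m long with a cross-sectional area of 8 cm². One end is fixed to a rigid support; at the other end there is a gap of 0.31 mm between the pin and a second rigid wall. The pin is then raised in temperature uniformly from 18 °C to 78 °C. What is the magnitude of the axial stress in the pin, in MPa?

If the wall were absent the pin would grow by αΔT L = 10.4×10⁻⁶ × 60 × 1575 = 0.9828 mm.
After closing the 0.31 mm clearance, 0.9828 − 0.31 = 0.6728 mm of expansion remains to be suppressed by the wall.
That suppressed elongation corresponds to σ = E·Δ/L = 102×10³ × 0.6728/1575 = 43.57 MPa.

σ ≈ 43.6 MPa (compressive)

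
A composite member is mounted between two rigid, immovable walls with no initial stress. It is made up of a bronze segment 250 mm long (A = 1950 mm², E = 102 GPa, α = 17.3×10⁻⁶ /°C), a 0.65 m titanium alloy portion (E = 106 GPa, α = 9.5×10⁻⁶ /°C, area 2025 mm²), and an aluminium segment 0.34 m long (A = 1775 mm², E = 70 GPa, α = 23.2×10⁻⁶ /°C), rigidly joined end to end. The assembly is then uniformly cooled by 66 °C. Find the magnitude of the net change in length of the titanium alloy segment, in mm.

|ΔL| ≈ 0.116 mm

Free thermal contraction of the whole bar: Σ αᵢΔT Lᵢ = 17.3×10⁻⁶×66×250 + 9.5×10⁻⁶×66×650 + 23.2×10⁻⁶×66×340 = 1.214 mm.
Since the ends are fixed, an axial force P builds up, equal in every segment, with P · Σ Lᵢ/(AᵢEᵢ) = δ_free.
Σ Lᵢ/(AᵢEᵢ) = 250/(1950×102×10³) + 650/(2025×106×10³) + 340/(1775×70×10³) = 7.022×10⁻⁶ mm/N.
Hence P = δ_free / Σ(L/AE) = 1.214/7.022×10⁻⁶ = 172.8 kN (tensile).
For the titanium alloy segment, free thermal change = 9.5×10⁻⁶×66×650 = 0.4075 mm and elastic change from P = 172800×650/(2025×106×10³) = 0.5234 mm; these oppose, so the net change is 0.116 mm (segment lengthens).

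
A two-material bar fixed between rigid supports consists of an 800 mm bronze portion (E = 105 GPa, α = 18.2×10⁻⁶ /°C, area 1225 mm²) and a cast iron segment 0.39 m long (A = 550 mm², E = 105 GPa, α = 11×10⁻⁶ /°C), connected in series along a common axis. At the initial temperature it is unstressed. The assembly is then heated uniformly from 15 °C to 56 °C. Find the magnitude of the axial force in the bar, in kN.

P ≈ 59.6 kN (compressive)

If the supports were absent, the total length change would be Σ αᵢΔT Lᵢ = 18.2×10⁻⁶×41×800 + 11×10⁻⁶×41×390 = 0.7728 mm.
The rigid supports impose zero overall length change; the single axial force P common to all segments must satisfy P Σ Lᵢ/(AᵢEᵢ) = δ_free.
The series flexibility is Σ Lᵢ/(AᵢEᵢ) = 800/(1225×105×10³) + 390/(550×105×10³) = 1.297×10⁻⁵ mm/N.
P = 0.7728 / 1.297×10⁻⁵ = 59570 N = 59.57 kN, compressive.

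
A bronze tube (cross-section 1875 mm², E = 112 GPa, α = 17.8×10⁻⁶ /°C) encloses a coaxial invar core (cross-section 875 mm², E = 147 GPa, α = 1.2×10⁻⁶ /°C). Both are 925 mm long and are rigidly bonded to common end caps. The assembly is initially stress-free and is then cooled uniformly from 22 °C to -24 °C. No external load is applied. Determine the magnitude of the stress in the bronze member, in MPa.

σ ≈ 32.5 MPa (tensile)

The bronze has the larger α, so on cooling it would change length more than the invar if both were free. The rigid plates force a common final length, so the bronze is put into tension and the invar into compression, with equal and opposite forces P (no external load).
Compatibility of the two members (thermal + elastic change equal): (α₁ − α₂)ΔT = P·[1/(A₁E₁) + 1/(A₂E₂)].
|α₁ − α₂|·ΔT = 16.6×10⁻⁶ × 46 = 0.0007636.
1/(A₁E₁) + 1/(A₂E₂) = 1/(1875×112×10³) + 1/(875×147×10³) = 1.254×10⁻⁸ N⁻¹.
P = 0.0007636 / 1.254×10⁻⁸ = 60910 N = 60.91 kN.
σ_{bronze} = P/A₁ = 60910/1875 = 32.49 MPa, tensile.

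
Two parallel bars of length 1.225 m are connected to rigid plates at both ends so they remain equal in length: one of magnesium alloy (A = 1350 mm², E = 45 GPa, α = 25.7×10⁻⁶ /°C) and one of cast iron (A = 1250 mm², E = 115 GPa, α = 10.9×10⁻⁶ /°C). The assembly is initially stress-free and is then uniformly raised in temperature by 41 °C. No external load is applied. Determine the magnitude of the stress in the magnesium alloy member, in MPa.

σ ≈ 19.2 MPa (compressive)

Both members must finish at the same length. With the larger α, the magnesium alloy tends to over-expand; the plates restrain it, putting the magnesium alloy in compression and the cast iron in tension. With no external load the two internal forces are equal and opposite, magnitude P.
Compatibility of the two members (thermal + elastic change equal): (α₁ − α₂)ΔT = P·[1/(A₁E₁) + 1/(A₂E₂)].
|α₁ − α₂|·ΔT = 14.8×10⁻⁶ × 41 = 0.0006068.
1/(A₁E₁) + 1/(A₂E₂) = 1/(1350×45×10³) + 1/(1250×115×10³) = 2.342×10⁻⁸ N⁻¹.
So P = 0.0006068 / 2.342×10⁻⁸ = 25.91 kN.
σ_{magnesium alloy} = P/A₁ = 25910/1350 = 19.19 MPa, compressive.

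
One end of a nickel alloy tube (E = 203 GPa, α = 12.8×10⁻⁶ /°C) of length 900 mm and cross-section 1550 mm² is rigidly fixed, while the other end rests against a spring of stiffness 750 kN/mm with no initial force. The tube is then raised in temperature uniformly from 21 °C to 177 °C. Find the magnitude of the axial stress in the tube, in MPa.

Free thermal expansion: δ_free = αΔT L = 12.8×10⁻⁶ × 156 × 900 = 1.797 mm.
With a force P in the spring, the elastic change of the tube is PL/(AE) and that of the spring is P/k; compatibility requires their sum to equal δ_free.
So P = δ_free / [L/(AE) + 1/k] = 1.797 / [ 900/(1550×203×10³) + 1/(750×10³) ].
P = 1.797 / 4.194×10⁻⁶ = 428500 N.
σ = P/A = 428500/1550 = 276.5 MPa.

σ ≈ 276 MPa (compressive)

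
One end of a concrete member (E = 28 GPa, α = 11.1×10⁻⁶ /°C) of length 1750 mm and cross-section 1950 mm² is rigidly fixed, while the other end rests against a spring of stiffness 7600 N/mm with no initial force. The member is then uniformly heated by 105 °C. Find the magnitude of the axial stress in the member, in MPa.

σ ≈ 6.39 MPa (compressive)

The unrestrained thermal change is αΔT L = 11.1×10⁻⁶ × 105 × 1750 = 2.04 mm.
Let P be the compressive force at the spring. The member shortens elastically by PL/(AE) and the spring compresses by P/k; together these equal δ_free.
So P = δ_free / [L/(AE) + 1/k] = 2.04 / [ 1750/(1950×28×10³) + 1/(7600) ].
P = 2.04 / 0.0001636 = 12460 N.
σ = P/A = 12460/1950 = 6.392 MPa.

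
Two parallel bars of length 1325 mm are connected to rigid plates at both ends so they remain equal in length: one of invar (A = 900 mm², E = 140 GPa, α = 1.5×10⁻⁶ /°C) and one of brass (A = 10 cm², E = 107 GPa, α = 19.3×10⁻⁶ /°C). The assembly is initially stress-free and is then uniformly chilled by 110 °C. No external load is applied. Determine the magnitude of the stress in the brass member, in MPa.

σ ≈ 113 MPa (tensile)

Both members must finish at the same length. With the larger α, the brass tends to over-contract; the plates restrain it, putting the brass in tension and the invar in compression. With no external load the two internal forces are equal and opposite, magnitude P.
Compatibility of the two members (thermal + elastic change equal): (α₁ − α₂)ΔT = P·[1/(A₁E₁) + 1/(A₂E₂)].
|α₁ − α₂|·ΔT = 17.8×10⁻⁶ × 110 = 0.001958.
1/(A₁E₁) + 1/(A₂E₂) = 1/(900×140×10³) + 1/(1000×107×10³) = 1.728×10⁻⁸ N⁻¹.
So P = 0.001958 / 1.728×10⁻⁸ = 113.3 kN.
σ_{brass} = P/A₂ = 113300/1000 = 113.3 MPa, tensile.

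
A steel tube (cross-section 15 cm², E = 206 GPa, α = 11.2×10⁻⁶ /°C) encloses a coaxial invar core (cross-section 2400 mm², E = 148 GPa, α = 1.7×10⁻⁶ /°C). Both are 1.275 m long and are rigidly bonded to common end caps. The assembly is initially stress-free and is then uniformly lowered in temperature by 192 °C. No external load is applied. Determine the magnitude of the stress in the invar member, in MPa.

The steel has the larger α, so on cooling it would change length more than the invar if both were free. The rigid plates force a common final length, so the steel is put into tension and the invar into compression, with equal and opposite forces P (no external load).
Setting the final lengths equal and cancelling L: (α₁ − α₂)ΔT = P/(A₁E₁) + P/(A₂E₂).
|α₁ − α₂|·ΔT = 9.5×10⁻⁶ × 192 = 0.001824.
1/(A₁E₁) + 1/(A₂E₂) = 1/(1500×206×10³) + 1/(2400×148×10³) = 6.052×10⁻⁹ N⁻¹.
P = 0.001824 / 6.052×10⁻⁹ = 301400 N = 301.4 kN.
σ_{invar} = P/A₂ = 301400/2400 = 125.6 MPa, compressive.

σ ≈ 126 MPa (compressive)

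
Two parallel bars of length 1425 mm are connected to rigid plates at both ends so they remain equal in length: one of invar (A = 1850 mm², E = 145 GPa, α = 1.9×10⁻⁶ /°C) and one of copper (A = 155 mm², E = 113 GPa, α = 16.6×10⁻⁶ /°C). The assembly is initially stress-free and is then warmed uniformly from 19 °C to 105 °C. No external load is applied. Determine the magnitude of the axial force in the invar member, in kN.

Both members must finish at the same length. With the larger α, the copper tends to over-expand; the plates restrain it, putting the copper in compression and the invar in tension. With no external load the two internal forces are equal and opposite, magnitude P.
Setting the final lengths equal and cancelling L: (α₁ − α₂)ΔT = P/(A₁E₁) + P/(A₂E₂).
|α₁ − α₂|·ΔT = 14.7×10⁻⁶ × 86 = 0.001264.
1/(A₁E₁) + 1/(A₂E₂) = 1/(1850×145×10³) + 1/(155×113×10³) = 6.082×10⁻⁸ N⁻¹.
So P = 0.001264 / 6.082×10⁻⁸ = 20.79 kN.

P ≈ 20.8 kN (tensile in the invar)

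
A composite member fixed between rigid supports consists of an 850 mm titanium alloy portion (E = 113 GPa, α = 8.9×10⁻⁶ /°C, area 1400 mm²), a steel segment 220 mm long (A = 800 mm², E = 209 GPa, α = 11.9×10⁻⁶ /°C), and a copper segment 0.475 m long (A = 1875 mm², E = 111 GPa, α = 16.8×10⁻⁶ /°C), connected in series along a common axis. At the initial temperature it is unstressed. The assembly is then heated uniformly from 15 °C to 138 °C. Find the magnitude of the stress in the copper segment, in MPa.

Free thermal expansion of the whole bar: Σ αᵢΔT Lᵢ = 8.9×10⁻⁶×123×850 + 11.9×10⁻⁶×123×220 + 16.8×10⁻⁶×123×475 = 2.234 mm.
The rigid supports impose zero overall length change; the single axial force P common to all segments must satisfy P Σ Lᵢ/(AᵢEᵢ) = δ_free.
The series flexibility is Σ Lᵢ/(AᵢEᵢ) = 850/(1400×113×10³) + 220/(800×209×10³) + 475/(1875×111×10³) = 8.971×10⁻⁶ mm/N.
So P = 2.234 / 8.971×10⁻⁶ = 249 kN, compressive.
σ_{copper} = P / A = 249000 / 1875 = 132.8 MPa.

σ ≈ 133 MPa (compressive)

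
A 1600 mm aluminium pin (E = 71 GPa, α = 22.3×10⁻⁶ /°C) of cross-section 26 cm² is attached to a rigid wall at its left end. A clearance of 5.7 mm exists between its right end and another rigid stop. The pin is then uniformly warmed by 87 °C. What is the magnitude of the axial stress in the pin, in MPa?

Unrestrained expansion: δ_free = αΔT L = 22.3×10⁻⁶ × 87 × 1600 = 3.104 mm.
Since δ_free = 3.1 mm is less than the 5.7 mm gap, the pin never touches the wall. No axial force develops.

σ ≈ 0 MPa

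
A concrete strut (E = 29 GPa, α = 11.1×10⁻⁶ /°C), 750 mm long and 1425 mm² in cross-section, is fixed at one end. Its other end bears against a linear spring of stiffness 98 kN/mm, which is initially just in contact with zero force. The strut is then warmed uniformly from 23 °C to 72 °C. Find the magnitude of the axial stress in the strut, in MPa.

σ ≈ 10.1 MPa (compressive)

The unrestrained thermal change is αΔT L = 11.1×10⁻⁶ × 49 × 750 = 0.4079 mm.
Let P be the compressive force at the spring. The strut shortens elastically by PL/(AE) and the spring compresses by P/k; together these equal δ_free.
P [ L/(AE) + 1/k ] = δ_free → P [ 750/(1425×29×10³) + 1/(98×10³) ] = 0.4079.
P = 0.4079 / 2.835×10⁻⁵ = 14390 N.
σ = P/A = 14390/1425 = 10.1 MPa.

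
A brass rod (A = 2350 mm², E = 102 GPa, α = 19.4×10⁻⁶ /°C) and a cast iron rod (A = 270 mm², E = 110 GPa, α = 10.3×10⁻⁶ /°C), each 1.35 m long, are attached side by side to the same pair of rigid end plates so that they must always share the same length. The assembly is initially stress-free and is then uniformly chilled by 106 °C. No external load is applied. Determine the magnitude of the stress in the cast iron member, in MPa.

σ ≈ 94.4 MPa (compressive)

Equilibrium of a rigid end plate with no external load gives equal and opposite internal forces ±P in the two members. Since α_{brass} > α_{cast iron}, cooling drives the brass into tension and the cast iron into compression.
Equating the net (thermal + elastic) strains gives |α₁ − α₂|·ΔT = P·[1/(A₁E₁) + 1/(A₂E₂)].
|α₁ − α₂|·ΔT = 9.1×10⁻⁶ × 106 = 0.0009646.
1/(A₁E₁) + 1/(A₂E₂) = 1/(2350×102×10³) + 1/(270×110×10³) = 3.784×10⁻⁸ N⁻¹.
P = 0.0009646 / 3.784×10⁻⁸ = 25490 N = 25.49 kN.
σ_{cast iron} = P/A₂ = 25490/270 = 94.41 MPa, compressive.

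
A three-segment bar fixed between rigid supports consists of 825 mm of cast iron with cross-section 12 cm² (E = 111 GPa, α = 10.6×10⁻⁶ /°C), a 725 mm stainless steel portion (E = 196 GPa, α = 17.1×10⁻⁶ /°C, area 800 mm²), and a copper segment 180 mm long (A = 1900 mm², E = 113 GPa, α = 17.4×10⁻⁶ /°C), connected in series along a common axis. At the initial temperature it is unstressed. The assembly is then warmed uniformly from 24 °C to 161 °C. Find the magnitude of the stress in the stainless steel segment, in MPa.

Free thermal expansion of the whole bar: Σ αᵢΔT Lᵢ = 10.6×10⁻⁶×137×825 + 17.1×10⁻⁶×137×725 + 17.4×10⁻⁶×137×180 = 3.326 mm.
The rigid supports impose zero overall length change; the single axial force P common to all segments must satisfy P Σ Lᵢ/(AᵢEᵢ) = δ_free.
Σ Lᵢ/(AᵢEᵢ) = 825/(1200×111×10³) + 725/(800×196×10³) + 180/(1900×113×10³) = 1.166×10⁻⁵ mm/N.
So P = 3.326 / 1.166×10⁻⁵ = 285.3 kN, compressive.
σ_{stainless steel} = P / A = 285300 / 800 = 356.6 MPa.

σ ≈ 357 MPa (compressive)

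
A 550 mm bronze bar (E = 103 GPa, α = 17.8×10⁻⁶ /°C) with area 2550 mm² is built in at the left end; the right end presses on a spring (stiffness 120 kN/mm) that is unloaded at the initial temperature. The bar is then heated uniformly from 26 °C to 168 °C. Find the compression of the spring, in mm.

δ ≈ 1.11 mm

The unrestrained thermal change is αΔT L = 17.8×10⁻⁶ × 142 × 550 = 1.39 mm.
Let P be the compressive force at the spring. The bar shortens elastically by PL/(AE) and the spring compresses by P/k; together these equal δ_free.
So P = δ_free / [L/(AE) + 1/k] = 1.39 / [ 550/(2550×103×10³) + 1/(120×10³) ].
P = 1.39 / 1.043×10⁻⁵ = 133300 N.
Spring compression = P/k = 133300/(120×10³) = 1.111 mm.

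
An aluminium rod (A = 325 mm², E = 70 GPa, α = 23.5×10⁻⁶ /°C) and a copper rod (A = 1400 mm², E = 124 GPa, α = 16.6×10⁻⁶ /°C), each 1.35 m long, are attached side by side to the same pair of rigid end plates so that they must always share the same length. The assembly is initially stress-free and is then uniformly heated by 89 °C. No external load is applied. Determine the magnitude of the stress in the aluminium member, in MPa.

σ ≈ 38 MPa (compressive)

The aluminium has the larger α, so on heating it would change length more than the copper if both were free. The rigid plates force a common final length, so the aluminium is put into compression and the copper into tension, with equal and opposite forces P (no external load).
Compatibility of the two members (thermal + elastic change equal): (α₁ − α₂)ΔT = P·[1/(A₁E₁) + 1/(A₂E₂)].
|α₁ − α₂|·ΔT = 6.9×10⁻⁶ × 89 = 0.0006141.
1/(A₁E₁) + 1/(A₂E₂) = 1/(325×70×10³) + 1/(1400×124×10³) = 4.972×10⁻⁸ N⁻¹.
So P = 0.0006141 / 4.972×10⁻⁸ = 12.35 kN.
σ_{aluminium} = P/A₁ = 12350/325 = 38.01 MPa, compressive.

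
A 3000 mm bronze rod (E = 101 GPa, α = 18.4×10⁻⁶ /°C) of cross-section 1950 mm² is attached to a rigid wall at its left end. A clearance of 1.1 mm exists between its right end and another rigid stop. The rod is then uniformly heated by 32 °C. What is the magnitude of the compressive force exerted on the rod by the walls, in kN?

If the wall were absent the rod would grow by αΔT L = 18.4×10⁻⁶ × 32 × 3000 = 1.766 mm.
The gap closes (δ_free > 1.1 mm) and the wall then resists a further 1.766 − 1.1 = 0.6664 mm of expansion.
Compatibility: PL/(AE) = 0.6664 mm, so σ = P/A = E × (0.6664/3000) = 22.44 MPa.
Force on the wall = σA = 22.44 × 1950 mm² = 43.75 kN.

P ≈ 43.7 kN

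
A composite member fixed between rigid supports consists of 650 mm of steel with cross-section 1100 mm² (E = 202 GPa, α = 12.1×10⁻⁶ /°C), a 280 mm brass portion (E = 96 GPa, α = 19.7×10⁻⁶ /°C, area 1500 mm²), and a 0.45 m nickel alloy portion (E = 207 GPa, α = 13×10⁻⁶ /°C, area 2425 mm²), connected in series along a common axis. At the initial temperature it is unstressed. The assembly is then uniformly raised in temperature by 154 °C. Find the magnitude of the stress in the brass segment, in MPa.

Free thermal expansion of the whole bar: Σ αᵢΔT Lᵢ = 12.1×10⁻⁶×154×650 + 19.7×10⁻⁶×154×280 + 13×10⁻⁶×154×450 = 2.962 mm.
The walls prevent any net length change, so an axial force P (same in every segment) develops. Compatibility: P · Σ Lᵢ/(AᵢEᵢ) = δ_free.
Σ Lᵢ/(AᵢEᵢ) = 650/(1100×202×10³) + 280/(1500×96×10³) + 450/(2425×207×10³) = 5.766×10⁻⁶ mm/N.
So P = 2.962 / 5.766×10⁻⁶ = 513.6 kN, compressive.
σ_{brass} = P / A = 513600 / 1500 = 342.4 MPa.

σ ≈ 342 MPa (compressive)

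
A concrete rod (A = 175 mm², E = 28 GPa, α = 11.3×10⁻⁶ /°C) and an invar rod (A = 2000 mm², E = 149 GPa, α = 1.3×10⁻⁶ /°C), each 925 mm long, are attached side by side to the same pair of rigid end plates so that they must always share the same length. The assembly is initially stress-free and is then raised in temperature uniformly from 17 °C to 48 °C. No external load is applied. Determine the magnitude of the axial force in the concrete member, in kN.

P ≈ 1.49 kN (compressive in the concrete)

The concrete has the larger α, so on heating it would change length more than the invar if both were free. The rigid plates force a common final length, so the concrete is put into compression and the invar into tension, with equal and opposite forces P (no external load).
Compatibility of the two members (thermal + elastic change equal): (α₁ − α₂)ΔT = P·[1/(A₁E₁) + 1/(A₂E₂)].
|α₁ − α₂|·ΔT = 10×10⁻⁶ × 31 = 0.00031.
1/(A₁E₁) + 1/(A₂E₂) = 1/(175×28×10³) + 1/(2000×149×10³) = 2.074×10⁻⁷ N⁻¹.
So P = 0.00031 / 2.074×10⁻⁷ = 1.494 kN.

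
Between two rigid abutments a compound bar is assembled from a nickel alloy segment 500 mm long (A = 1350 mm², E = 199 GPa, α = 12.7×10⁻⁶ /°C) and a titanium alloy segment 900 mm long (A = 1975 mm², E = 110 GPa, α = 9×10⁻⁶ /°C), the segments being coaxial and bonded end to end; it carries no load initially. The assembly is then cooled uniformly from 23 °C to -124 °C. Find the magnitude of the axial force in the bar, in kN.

With the walls removed the bar would change length by δ_free = Σ αᵢΔT Lᵢ = 12.7×10⁻⁶×147×500 + 9×10⁻⁶×147×900 = 2.124 mm.
The rigid supports impose zero overall length change; the single axial force P common to all segments must satisfy P Σ Lᵢ/(AᵢEᵢ) = δ_free.
Σ Lᵢ/(AᵢEᵢ) = 500/(1350×199×10³) + 900/(1975×110×10³) = 6.004×10⁻⁶ mm/N.
Hence P = δ_free / Σ(L/AE) = 2.124/6.004×10⁻⁶ = 353.8 kN (tensile).

P ≈ 354 kN (tensile)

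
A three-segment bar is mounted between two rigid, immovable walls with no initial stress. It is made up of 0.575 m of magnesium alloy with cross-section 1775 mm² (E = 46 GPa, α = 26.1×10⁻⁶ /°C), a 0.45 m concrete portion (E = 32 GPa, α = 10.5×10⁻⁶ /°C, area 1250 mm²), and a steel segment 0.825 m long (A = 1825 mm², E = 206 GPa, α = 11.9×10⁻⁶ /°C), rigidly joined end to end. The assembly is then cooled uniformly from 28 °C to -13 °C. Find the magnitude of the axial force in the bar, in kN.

P ≈ 59.1 kN (tensile)

If the supports were absent, the total length change would be Σ αᵢΔT Lᵢ = 26.1×10⁻⁶×41×575 + 10.5×10⁻⁶×41×450 + 11.9×10⁻⁶×41×825 = 1.212 mm.
The walls prevent any net length change, so an axial force P (same in every segment) develops. Compatibility: P · Σ Lᵢ/(AᵢEᵢ) = δ_free.
Σ Lᵢ/(AᵢEᵢ) = 575/(1775×46×10³) + 450/(1250×32×10³) + 825/(1825×206×10³) = 2.049×10⁻⁵ mm/N.
P = 1.212 / 2.049×10⁻⁵ = 59140 N = 59.14 kN, tensile.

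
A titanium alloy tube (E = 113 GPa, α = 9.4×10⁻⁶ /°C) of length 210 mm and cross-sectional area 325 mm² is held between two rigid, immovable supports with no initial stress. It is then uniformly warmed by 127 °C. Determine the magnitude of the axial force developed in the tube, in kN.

P ≈ 43.8 kN (compressive)

With zero net strain, σ = E·αΔT = 113 GPa × 9.4×10⁻⁶ × 127 = 134.9 MPa.
Then P = σA = 134.9 × 325 mm² = 43.84 kN, compressive.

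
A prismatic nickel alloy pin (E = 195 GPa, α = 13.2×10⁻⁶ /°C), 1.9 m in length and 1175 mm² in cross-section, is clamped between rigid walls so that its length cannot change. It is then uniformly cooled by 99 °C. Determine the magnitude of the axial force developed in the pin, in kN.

P ≈ 299 kN (tensile)

The ends cannot move, so σ = EαΔT = 195×10³ × 13.2×10⁻⁶ × 99 = 254.8 MPa.
P = AEαΔT = 1175 × 195×10³ × 13.2×10⁻⁶ × 99 = 299.4 kN (tensile).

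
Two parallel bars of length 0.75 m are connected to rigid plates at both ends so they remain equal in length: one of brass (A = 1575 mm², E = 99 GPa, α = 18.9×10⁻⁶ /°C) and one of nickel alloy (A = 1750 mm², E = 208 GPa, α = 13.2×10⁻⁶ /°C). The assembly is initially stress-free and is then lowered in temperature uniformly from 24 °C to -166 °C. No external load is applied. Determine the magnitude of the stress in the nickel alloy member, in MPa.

σ ≈ 67.6 MPa (compressive)

The brass has the larger α, so on cooling it would change length more than the nickel alloy if both were free. The rigid plates force a common final length, so the brass is put into tension and the nickel alloy into compression, with equal and opposite forces P (no external load).
Equating the net (thermal + elastic) strains gives |α₁ − α₂|·ΔT = P·[1/(A₁E₁) + 1/(A₂E₂)].
|α₁ − α₂|·ΔT = 5.7×10⁻⁶ × 190 = 0.001083.
1/(A₁E₁) + 1/(A₂E₂) = 1/(1575×99×10³) + 1/(1750×208×10³) = 9.161×10⁻⁹ N⁻¹.
P = 0.001083 / 9.161×10⁻⁹ = 118200 N = 118.2 kN.
σ_{nickel alloy} = P/A₂ = 118200/1750 = 67.56 MPa, compressive.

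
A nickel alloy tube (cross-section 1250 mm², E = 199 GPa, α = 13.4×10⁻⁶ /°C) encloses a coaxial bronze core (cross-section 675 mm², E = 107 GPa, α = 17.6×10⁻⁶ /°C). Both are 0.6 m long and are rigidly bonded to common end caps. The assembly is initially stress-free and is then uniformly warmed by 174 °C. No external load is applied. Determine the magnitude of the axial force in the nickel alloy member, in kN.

The bronze has the larger α, so on heating it would change length more than the nickel alloy if both were free. The rigid plates force a common final length, so the bronze is put into compression and the nickel alloy into tension, with equal and opposite forces P (no external load).
Compatibility of the two members (thermal + elastic change equal): (α₁ − α₂)ΔT = P·[1/(A₁E₁) + 1/(A₂E₂)].
|α₁ − α₂|·ΔT = 4.2×10⁻⁶ × 174 = 0.0007308.
1/(A₁E₁) + 1/(A₂E₂) = 1/(1250×199×10³) + 1/(675×107×10³) = 1.787×10⁻⁸ N⁻¹.
P = 0.0007308 / 1.787×10⁻⁸ = 40910 N = 40.91 kN.

P ≈ 40.9 kN (tensile in the nickel alloy)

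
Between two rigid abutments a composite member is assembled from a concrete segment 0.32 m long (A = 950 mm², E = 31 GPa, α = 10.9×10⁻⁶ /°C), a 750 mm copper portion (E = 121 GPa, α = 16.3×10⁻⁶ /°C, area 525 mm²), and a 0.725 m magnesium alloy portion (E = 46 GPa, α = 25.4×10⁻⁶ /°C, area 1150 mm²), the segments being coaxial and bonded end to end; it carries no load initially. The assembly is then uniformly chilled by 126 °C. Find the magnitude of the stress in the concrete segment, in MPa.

σ ≈ 124 MPa (tensile)

If the supports were absent, the total length change would be Σ αᵢΔT Lᵢ = 10.9×10⁻⁶×126×320 + 16.3×10⁻⁶×126×750 + 25.4×10⁻⁶×126×725 = 4.3 mm.
The rigid supports impose zero overall length change; the single axial force P common to all segments must satisfy P Σ Lᵢ/(AᵢEᵢ) = δ_free.
The series flexibility is Σ Lᵢ/(AᵢEᵢ) = 320/(950×31×10³) + 750/(525×121×10³) + 725/(1150×46×10³) = 3.638×10⁻⁵ mm/N.
Hence P = δ_free / Σ(L/AE) = 4.3/3.638×10⁻⁵ = 118.2 kN (tensile).
σ_{concrete} = P / A = 118200 / 950 = 124.4 MPa.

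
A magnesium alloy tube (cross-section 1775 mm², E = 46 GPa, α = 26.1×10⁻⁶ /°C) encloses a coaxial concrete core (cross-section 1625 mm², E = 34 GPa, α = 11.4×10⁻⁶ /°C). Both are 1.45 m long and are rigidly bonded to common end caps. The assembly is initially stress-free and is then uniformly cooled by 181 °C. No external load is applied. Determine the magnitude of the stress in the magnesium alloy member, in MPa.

σ ≈ 49.4 MPa (tensile)

Equilibrium of a rigid end plate with no external load gives equal and opposite internal forces ±P in the two members. Since α_{magnesium alloy} > α_{concrete}, cooling drives the magnesium alloy into tension and the concrete into compression.
Equating the net (thermal + elastic) strains gives |α₁ − α₂|·ΔT = P·[1/(A₁E₁) + 1/(A₂E₂)].
|α₁ − α₂|·ΔT = 14.7×10⁻⁶ × 181 = 0.002661.
1/(A₁E₁) + 1/(A₂E₂) = 1/(1775×46×10³) + 1/(1625×34×10³) = 3.035×10⁻⁸ N⁻¹.
So P = 0.002661 / 3.035×10⁻⁸ = 87.68 kN.
σ_{magnesium alloy} = P/A₁ = 87680/1775 = 49.39 MPa, tensile.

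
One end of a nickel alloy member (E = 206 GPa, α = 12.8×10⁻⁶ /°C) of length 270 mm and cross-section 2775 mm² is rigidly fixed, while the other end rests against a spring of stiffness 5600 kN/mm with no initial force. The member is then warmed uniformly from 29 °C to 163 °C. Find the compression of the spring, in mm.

If the spring were absent the member would lengthen by αΔT L = 12.8×10⁻⁶ × 134 × 270 = 0.4631 mm.
Let P be the compressive force at the spring. The member shortens elastically by PL/(AE) and the spring compresses by P/k; together these equal δ_free.
So P = δ_free / [L/(AE) + 1/k] = 0.4631 / [ 270/(2775×206×10³) + 1/(5600×10³) ].
P = 0.4631 / 6.509×10⁻⁷ = 711500 N.
Spring compression = P/k = 711500/(5600×10³) = 0.1271 mm.

δ ≈ 0.127 mm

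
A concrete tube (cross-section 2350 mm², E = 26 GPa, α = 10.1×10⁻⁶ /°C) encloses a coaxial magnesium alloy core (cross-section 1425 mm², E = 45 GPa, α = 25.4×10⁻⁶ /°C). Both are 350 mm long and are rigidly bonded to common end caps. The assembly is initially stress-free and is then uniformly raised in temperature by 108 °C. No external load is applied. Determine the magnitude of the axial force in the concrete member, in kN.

The magnesium alloy has the larger α, so on heating it would change length more than the concrete if both were free. The rigid plates force a common final length, so the magnesium alloy is put into compression and the concrete into tension, with equal and opposite forces P (no external load).
Setting the final lengths equal and cancelling L: (α₁ − α₂)ΔT = P/(A₁E₁) + P/(A₂E₂).
|α₁ − α₂|·ΔT = 15.3×10⁻⁶ × 108 = 0.001652.
1/(A₁E₁) + 1/(A₂E₂) = 1/(2350×26×10³) + 1/(1425×45×10³) = 3.196×10⁻⁸ N⁻¹.
P = 0.001652 / 3.196×10⁻⁸ = 51700 N = 51.7 kN.

P ≈ 51.7 kN (tensile in the concrete)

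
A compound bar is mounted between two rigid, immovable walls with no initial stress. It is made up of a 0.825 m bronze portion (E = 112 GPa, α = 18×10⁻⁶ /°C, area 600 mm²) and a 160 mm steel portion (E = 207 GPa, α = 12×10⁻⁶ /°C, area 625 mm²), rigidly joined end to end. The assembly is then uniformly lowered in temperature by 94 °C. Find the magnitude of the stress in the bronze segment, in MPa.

If the supports were absent, the total length change would be Σ αᵢΔT Lᵢ = 18×10⁻⁶×94×825 + 12×10⁻⁶×94×160 = 1.576 mm.
The rigid supports impose zero overall length change; the single axial force P common to all segments must satisfy P Σ Lᵢ/(AᵢEᵢ) = δ_free.
Σ Lᵢ/(AᵢEᵢ) = 825/(600×112×10³) + 160/(625×207×10³) = 1.351×10⁻⁵ mm/N.
Hence P = δ_free / Σ(L/AE) = 1.576/1.351×10⁻⁵ = 116.7 kN (tensile).
σ_{bronze} = P / A = 116700 / 600 = 194.4 MPa.

σ ≈ 194 MPa (tensile)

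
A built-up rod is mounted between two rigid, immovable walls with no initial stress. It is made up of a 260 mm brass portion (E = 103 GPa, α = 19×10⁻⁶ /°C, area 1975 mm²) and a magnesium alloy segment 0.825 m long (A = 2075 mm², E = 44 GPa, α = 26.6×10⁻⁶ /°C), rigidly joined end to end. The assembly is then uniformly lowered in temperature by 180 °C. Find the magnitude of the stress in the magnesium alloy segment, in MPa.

σ ≈ 226 MPa (tensile)

With the walls removed the bar would change length by δ_free = Σ αᵢΔT Lᵢ = 19×10⁻⁶×180×260 + 26.6×10⁻⁶×180×825 = 4.839 mm.
The rigid supports impose zero overall length change; the single axial force P common to all segments must satisfy P Σ Lᵢ/(AᵢEᵢ) = δ_free.
The series flexibility is Σ Lᵢ/(AᵢEᵢ) = 260/(1975×103×10³) + 825/(2075×44×10³) = 1.031×10⁻⁵ mm/N.
P = 4.839 / 1.031×10⁻⁵ = 469200 N = 469.2 kN, tensile.
σ_{magnesium alloy} = P / A = 469200 / 2075 = 226.1 MPa.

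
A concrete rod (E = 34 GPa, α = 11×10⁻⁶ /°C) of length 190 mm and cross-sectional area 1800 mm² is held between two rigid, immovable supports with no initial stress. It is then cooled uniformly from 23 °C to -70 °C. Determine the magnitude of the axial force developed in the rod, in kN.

Full restraint means ε = 0, so the stress is σ = EαΔT = 34×10³ × 11×10⁻⁶ × 93 = 34.78 MPa.
Axial force P = σA = 34.78 × 1800 = 62610 N = 62.61 kN, tensile.

P ≈ 62.6 kN (tensile)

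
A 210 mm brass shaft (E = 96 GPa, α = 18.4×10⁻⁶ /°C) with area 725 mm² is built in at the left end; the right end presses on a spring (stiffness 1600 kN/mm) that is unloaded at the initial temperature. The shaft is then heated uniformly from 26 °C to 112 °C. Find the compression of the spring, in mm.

δ ≈ 0.057 mm

If the spring were absent the shaft would lengthen by αΔT L = 18.4×10⁻⁶ × 86 × 210 = 0.3323 mm.
With a force P in the spring, the elastic change of the shaft is PL/(AE) and that of the spring is P/k; compatibility requires their sum to equal δ_free.
So P = δ_free / [L/(AE) + 1/k] = 0.3323 / [ 210/(725×96×10³) + 1/(1600×10³) ].
P = 0.3323 / 3.642×10⁻⁶ = 91240 N.
Spring compression = P/k = 91240/(1600×10³) = 0.05702 mm.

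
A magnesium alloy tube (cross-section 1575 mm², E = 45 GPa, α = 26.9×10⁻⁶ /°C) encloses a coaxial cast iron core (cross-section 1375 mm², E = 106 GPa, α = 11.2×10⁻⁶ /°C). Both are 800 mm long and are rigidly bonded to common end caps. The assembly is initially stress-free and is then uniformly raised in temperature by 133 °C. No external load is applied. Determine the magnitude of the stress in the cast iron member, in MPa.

σ ≈ 72.4 MPa (tensile)

The magnesium alloy has the larger α, so on heating it would change length more than the cast iron if both were free. The rigid plates force a common final length, so the magnesium alloy is put into compression and the cast iron into tension, with equal and opposite forces P (no external load).
Compatibility of the two members (thermal + elastic change equal): (α₁ − α₂)ΔT = P·[1/(A₁E₁) + 1/(A₂E₂)].
|α₁ − α₂|·ΔT = 15.7×10⁻⁶ × 133 = 0.002088.
1/(A₁E₁) + 1/(A₂E₂) = 1/(1575×45×10³) + 1/(1375×106×10³) = 2.097×10⁻⁸ N⁻¹.
P = 0.002088 / 2.097×10⁻⁸ = 99570 N = 99.57 kN.
σ_{cast iron} = P/A₂ = 99570/1375 = 72.42 MPa, tensile.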